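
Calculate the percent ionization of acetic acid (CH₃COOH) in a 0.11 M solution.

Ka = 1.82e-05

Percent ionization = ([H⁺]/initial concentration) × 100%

Using Ka equilibrium: x² + Ka×x - Ka×C = 0. Solving: [H⁺] = 1.4058e-03. Percent = (1.4058e-03/0.11) × 100

Percent ionization = 1.28%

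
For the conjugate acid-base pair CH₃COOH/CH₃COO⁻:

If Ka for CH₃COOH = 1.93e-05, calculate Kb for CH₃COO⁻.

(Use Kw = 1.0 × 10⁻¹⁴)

For a conjugate pair Ka × Kb = Kw, so Kb = Kw/Ka = 1.0 × 10⁻¹⁴ / 1.93e-05 = 5.18e-10.

K_b = 5.18e-10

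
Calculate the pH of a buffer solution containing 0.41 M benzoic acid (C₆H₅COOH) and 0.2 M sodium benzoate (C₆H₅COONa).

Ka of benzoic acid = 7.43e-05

pKa = -log(7.43e-05) = 4.13. pH = pKa + log([A⁻]/[HA]) = 4.13 + log(0.2/0.41)

pH = 3.82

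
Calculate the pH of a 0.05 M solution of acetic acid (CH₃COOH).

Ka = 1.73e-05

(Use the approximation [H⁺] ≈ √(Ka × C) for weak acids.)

[H⁺] = √(Ka × C) = √(1.73e-05 × 0.05) = 9.3005e-04. pH = -log(9.3005e-04)

pH = 3.03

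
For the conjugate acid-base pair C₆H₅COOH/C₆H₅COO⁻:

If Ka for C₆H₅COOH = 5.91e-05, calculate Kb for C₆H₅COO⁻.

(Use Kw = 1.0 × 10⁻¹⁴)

For a conjugate pair Ka × Kb = Kw, so Kb = Kw/Ka = 1.0 × 10⁻¹⁴ / 5.91e-05 = 1.69e-10.

K_b = 1.69e-10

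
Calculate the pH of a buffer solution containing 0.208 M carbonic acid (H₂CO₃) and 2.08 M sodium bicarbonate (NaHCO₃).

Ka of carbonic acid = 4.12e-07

pKa = -log(4.12e-07) = 6.39. pH = pKa + log([A⁻]/[HA]) = 6.39 + log(2.08/0.208)

pH = 7.39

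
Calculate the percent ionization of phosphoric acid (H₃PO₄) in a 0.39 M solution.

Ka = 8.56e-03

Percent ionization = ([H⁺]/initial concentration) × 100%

Using Ka equilibrium: x² + Ka×x - Ka×C = 0. Solving: [H⁺] = 5.3657e-02. Percent = (5.3657e-02/0.39) × 100

Percent ionization = 13.8%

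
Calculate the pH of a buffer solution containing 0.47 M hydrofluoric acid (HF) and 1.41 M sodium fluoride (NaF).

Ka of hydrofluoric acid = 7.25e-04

pKa = -log(7.25e-04) = 3.14. pH = pKa + log([A⁻]/[HA]) = 3.14 + log(1.41/0.47)

pH = 3.62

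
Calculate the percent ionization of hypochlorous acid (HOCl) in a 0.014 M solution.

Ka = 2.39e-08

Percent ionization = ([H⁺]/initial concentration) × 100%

Using Ka equilibrium: x² + Ka×x - Ka×C = 0. Solving: [H⁺] = 1.8280e-05. Percent = (1.8280e-05/0.014) × 100

Percent ionization = 0.131%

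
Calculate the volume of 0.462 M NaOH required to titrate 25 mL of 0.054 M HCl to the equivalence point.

At equivalence: moles acid = moles base. moles HCl = 0.054 × 25/1000 = 0.00135 mol. V_base = moles / 0.462 × 1000 = 2.9 mL.

V_{base} = 2.9 mL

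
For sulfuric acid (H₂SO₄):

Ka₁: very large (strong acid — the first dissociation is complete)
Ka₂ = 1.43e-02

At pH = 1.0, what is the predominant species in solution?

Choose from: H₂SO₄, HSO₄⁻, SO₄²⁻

The first dissociation is complete, so H₂SO₄ itself is never the predominant species in water; pKa₂ = -log(1.43e-02) = 1.84. For a polyprotic acid the predominant species crosses at each pKa: below pKa_n the protonated form dominates, above it the deprotonated form does. At pH = 1.0, the predominant species is HSO₄⁻.

HSO₄⁻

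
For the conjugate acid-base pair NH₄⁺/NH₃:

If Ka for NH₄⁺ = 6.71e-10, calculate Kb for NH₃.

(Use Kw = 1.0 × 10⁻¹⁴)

For a conjugate pair Ka × Kb = Kw, so Kb = Kw/Ka = 1.0 × 10⁻¹⁴ / 6.71e-10 = 1.49e-05.

K_b = 1.49e-05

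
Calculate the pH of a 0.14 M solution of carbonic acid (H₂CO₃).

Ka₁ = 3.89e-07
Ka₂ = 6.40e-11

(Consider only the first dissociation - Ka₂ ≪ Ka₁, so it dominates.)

First dissociation dominates. From Ka₁ = [H⁺][HA⁻]/[H₂A], x² + Ka₁·x − Ka₁·C = 0 with C = 0.14 M and Ka₁ = 3.89e-07. Solving: [H⁺] = (−Ka₁ + √(Ka₁² + 4·Ka₁·C)) / 2 = 2.3317e-04 M. pH = -log(2.3317e-04) = 3.63.

pH = 3.63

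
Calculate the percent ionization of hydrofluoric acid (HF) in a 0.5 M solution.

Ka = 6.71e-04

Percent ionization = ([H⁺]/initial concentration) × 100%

Using Ka equilibrium: x² + Ka×x - Ka×C = 0. Solving: [H⁺] = 1.7984e-02. Percent = (1.7984e-02/0.5) × 100

Percent ionization = 3.6%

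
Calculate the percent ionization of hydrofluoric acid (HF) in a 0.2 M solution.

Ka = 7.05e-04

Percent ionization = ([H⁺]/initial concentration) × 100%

Using Ka equilibrium: x² + Ka×x - Ka×C = 0. Solving: [H⁺] = 1.1527e-02. Percent = (1.1527e-02/0.2) × 100

Percent ionization = 5.76%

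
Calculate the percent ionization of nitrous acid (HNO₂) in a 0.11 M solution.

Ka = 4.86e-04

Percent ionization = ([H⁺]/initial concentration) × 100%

Using Ka equilibrium: x² + Ka×x - Ka×C = 0. Solving: [H⁺] = 7.0727e-03. Percent = (7.0727e-03/0.11) × 100

Percent ionization = 6.43%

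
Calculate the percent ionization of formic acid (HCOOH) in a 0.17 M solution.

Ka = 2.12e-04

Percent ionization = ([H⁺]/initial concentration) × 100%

Using Ka equilibrium: x² + Ka×x - Ka×C = 0. Solving: [H⁺] = 5.8983e-03. Percent = (5.8983e-03/0.17) × 100

Percent ionization = 3.47%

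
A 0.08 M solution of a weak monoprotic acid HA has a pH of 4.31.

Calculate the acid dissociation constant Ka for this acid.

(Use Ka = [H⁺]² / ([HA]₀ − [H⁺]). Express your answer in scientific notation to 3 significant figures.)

[H⁺] = 10^(−pH) = 10^(−4.31) = 4.898e-05 M. For HA ⇌ H⁺ + A⁻, Ka = [H⁺][A⁻]/[HA] = [H⁺]² / ([HA]₀ − [H⁺]) = (4.898e-05)² / (0.08 − 4.898e-05) = 3.00e-08.

K_a = 3.00e-08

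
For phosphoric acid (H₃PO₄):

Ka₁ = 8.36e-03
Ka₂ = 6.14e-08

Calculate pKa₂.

pKa₂ = -log(Ka₂) = -log(6.14e-08) = 7.21.

pK_{a2} = 7.21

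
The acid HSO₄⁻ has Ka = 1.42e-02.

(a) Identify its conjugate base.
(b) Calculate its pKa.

(a) The conjugate base is formed by removing one H⁺ from HSO₄⁻, giving SO₄²⁻. (b) pKa = -log(Ka) = -log(1.42e-02) = 1.85.

Conjugate base: SO₄²⁻; pK_a = 1.85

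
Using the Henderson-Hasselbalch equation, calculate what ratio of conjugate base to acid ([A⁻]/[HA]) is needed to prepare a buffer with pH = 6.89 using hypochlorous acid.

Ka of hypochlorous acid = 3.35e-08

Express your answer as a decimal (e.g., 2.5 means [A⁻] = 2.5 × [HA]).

pKa = -log(3.35e-08) = 7.4750. pH = pKa + log([A⁻]/[HA]), so log([A⁻]/[HA]) = pH − pKa = 6.89 − 7.4750 = -0.5850. [A⁻]/[HA] = 10^(-0.5850) = 0.260

[A⁻]/[HA] = 0.260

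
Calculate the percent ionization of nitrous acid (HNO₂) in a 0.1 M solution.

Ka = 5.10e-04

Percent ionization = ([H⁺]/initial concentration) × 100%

Using Ka equilibrium: x² + Ka×x - Ka×C = 0. Solving: [H⁺] = 6.8910e-03. Percent = (6.8910e-03/0.1) × 100

Percent ionization = 6.89%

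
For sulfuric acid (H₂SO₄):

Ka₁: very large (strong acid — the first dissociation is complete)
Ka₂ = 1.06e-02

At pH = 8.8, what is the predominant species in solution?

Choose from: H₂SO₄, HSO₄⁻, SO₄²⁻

The first dissociation is complete, so H₂SO₄ itself is never the predominant species in water; pKa₂ = -log(1.06e-02) = 1.97. For a polyprotic acid the predominant species crosses at each pKa: below pKa_n the protonated form dominates, above it the deprotonated form does. At pH = 8.8, the predominant species is SO₄²⁻.

SO₄²⁻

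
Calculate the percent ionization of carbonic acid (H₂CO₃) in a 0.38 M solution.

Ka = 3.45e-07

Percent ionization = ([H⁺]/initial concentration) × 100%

Using Ka equilibrium: x² + Ka×x - Ka×C = 0. Solving: [H⁺] = 3.6190e-04. Percent = (3.6190e-04/0.38) × 100

Percent ionization = 0.0952%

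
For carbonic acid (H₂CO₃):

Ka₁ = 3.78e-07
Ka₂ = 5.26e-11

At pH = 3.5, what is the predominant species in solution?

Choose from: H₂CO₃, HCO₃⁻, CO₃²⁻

pKa₁ = 6.42, pKa₂ = 10.28. For a polyprotic acid the predominant species crosses at each pKa: below pKa_n the protonated form dominates, above it the deprotonated form does. At pH = 3.5, the predominant species is H₂CO₃.

H₂CO₃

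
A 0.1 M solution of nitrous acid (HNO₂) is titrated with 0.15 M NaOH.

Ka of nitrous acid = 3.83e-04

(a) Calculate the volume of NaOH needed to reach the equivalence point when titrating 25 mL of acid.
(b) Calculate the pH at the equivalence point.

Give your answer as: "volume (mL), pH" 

moles acid = 0.1 × 25/1000 = 0.0025 mol; V_base = moles/0.15 × 1000 = 16.7 mL. At equivalence only the conjugate base is present: [A⁻] = 0.0025/0.042 = 6.0000e-02 M. Kb = Kw/Ka = 2.61e-11; [OH⁻] = √(Kb × [A⁻]) = 1.2516e-06; pOH = 5.90; pH = 14 - pOH = 8.10.

V = 16.7 mL, pH = 8.10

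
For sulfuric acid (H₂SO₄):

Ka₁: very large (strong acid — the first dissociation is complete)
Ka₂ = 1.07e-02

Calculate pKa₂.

pKa₂ = -log(Ka₂) = -log(1.07e-02) = 1.97.

pK_{a2} = 1.97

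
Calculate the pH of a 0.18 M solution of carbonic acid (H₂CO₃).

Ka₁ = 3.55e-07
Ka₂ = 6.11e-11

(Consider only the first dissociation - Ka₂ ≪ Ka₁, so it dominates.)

First dissociation dominates. From Ka₁ = [H⁺][HA⁻]/[H₂A], x² + Ka₁·x − Ka₁·C = 0 with C = 0.18 M and Ka₁ = 3.55e-07. Solving: [H⁺] = (−Ka₁ + √(Ka₁² + 4·Ka₁·C)) / 2 = 2.5261e-04 M. pH = -log(2.5261e-04) = 3.60.

pH = 3.60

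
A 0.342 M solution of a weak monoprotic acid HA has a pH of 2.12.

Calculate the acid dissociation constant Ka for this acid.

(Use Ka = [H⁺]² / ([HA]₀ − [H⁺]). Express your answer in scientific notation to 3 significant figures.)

[H⁺] = 10^(−pH) = 10^(−2.12) = 7.586e-03 M. For HA ⇌ H⁺ + A⁻, Ka = [H⁺][A⁻]/[HA] = [H⁺]² / ([HA]₀ − [H⁺]) = (7.586e-03)² / (0.342 − 7.586e-03) = 1.72e-04.

K_a = 1.72e-04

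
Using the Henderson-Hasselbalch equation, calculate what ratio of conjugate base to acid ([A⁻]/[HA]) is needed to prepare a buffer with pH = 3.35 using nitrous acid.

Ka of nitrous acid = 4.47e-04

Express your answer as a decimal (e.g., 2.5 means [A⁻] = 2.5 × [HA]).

pKa = -log(4.47e-04) = 3.3497. pH = pKa + log([A⁻]/[HA]), so log([A⁻]/[HA]) = pH − pKa = 3.35 − 3.3497 = 0.0003. [A⁻]/[HA] = 10^(0.0003) = 1.00

[A⁻]/[HA] = 1.00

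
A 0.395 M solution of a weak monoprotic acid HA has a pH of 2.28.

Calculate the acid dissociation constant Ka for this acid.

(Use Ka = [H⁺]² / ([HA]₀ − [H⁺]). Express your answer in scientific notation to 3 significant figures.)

[H⁺] = 10^(−pH) = 10^(−2.28) = 5.248e-03 M. For HA ⇌ H⁺ + A⁻, Ka = [H⁺][A⁻]/[HA] = [H⁺]² / ([HA]₀ − [H⁺]) = (5.248e-03)² / (0.395 − 5.248e-03) = 7.07e-05.

K_a = 7.07e-05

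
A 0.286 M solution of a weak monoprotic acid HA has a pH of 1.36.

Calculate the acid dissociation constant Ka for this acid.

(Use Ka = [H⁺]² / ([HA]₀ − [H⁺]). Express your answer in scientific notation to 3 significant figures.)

[H⁺] = 10^(−pH) = 10^(−1.36) = 4.365e-02 M. For HA ⇌ H⁺ + A⁻, Ka = [H⁺][A⁻]/[HA] = [H⁺]² / ([HA]₀ − [H⁺]) = (4.365e-02)² / (0.286 − 4.365e-02) = 7.86e-03.

K_a = 7.86e-03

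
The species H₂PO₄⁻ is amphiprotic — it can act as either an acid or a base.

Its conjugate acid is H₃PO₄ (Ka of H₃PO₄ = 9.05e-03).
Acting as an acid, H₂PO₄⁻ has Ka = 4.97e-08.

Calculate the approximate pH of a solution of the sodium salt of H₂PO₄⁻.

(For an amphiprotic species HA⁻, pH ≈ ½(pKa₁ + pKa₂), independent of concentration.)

pKa₁ = -log(9.05e-03) = 2.04; pKa₂ = -log(4.97e-08) = 7.30. For an amphiprotic species, pH ≈ ½(pKa₁ + pKa₂) = ½(2.04 + 7.30) = 4.67.

pH = 4.67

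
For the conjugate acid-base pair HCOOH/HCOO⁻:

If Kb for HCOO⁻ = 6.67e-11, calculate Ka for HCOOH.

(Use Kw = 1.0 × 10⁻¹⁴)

For a conjugate pair Ka × Kb = Kw, so Ka = Kw/Kb = 1.0 × 10⁻¹⁴ / 6.67e-11 = 1.50e-04.

K_a = 1.50e-04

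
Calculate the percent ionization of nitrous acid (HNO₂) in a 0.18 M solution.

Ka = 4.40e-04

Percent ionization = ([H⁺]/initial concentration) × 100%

Using Ka equilibrium: x² + Ka×x - Ka×C = 0. Solving: [H⁺] = 8.6822e-03. Percent = (8.6822e-03/0.18) × 100

Percent ionization = 4.82%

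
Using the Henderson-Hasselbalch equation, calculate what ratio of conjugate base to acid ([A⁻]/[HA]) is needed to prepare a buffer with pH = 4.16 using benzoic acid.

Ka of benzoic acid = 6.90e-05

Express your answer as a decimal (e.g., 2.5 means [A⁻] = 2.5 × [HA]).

pKa = -log(6.90e-05) = 4.1612. pH = pKa + log([A⁻]/[HA]), so log([A⁻]/[HA]) = pH − pKa = 4.16 − 4.1612 = -0.0012. [A⁻]/[HA] = 10^(-0.0012) = 0.997

[A⁻]/[HA] = 0.997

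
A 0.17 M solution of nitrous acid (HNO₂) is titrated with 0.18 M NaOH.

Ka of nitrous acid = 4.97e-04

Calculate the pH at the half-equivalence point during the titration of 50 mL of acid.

At half-equivalence [HA] = [A⁻], so Henderson-Hasselbalch gives pH = pKa = -log(4.97e-04) = 3.30.

pH = pKa = 3.30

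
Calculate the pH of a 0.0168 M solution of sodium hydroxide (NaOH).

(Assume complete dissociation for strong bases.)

[OH⁻] = 0.0168 M for strong base. pOH = -log[OH⁻] = 1.77, pH = 14 - pOH

pH = 12.23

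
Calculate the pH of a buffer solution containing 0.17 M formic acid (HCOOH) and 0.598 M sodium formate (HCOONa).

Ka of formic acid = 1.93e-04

pKa = -log(1.93e-04) = 3.71. pH = pKa + log([A⁻]/[HA]) = 3.71 + log(0.598/0.17)

pH = 4.26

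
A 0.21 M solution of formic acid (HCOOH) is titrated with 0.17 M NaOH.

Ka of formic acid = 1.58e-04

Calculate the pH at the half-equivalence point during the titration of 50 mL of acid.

At half-equivalence [HA] = [A⁻], so Henderson-Hasselbalch gives pH = pKa = -log(1.58e-04) = 3.80.

pH = pKa = 3.80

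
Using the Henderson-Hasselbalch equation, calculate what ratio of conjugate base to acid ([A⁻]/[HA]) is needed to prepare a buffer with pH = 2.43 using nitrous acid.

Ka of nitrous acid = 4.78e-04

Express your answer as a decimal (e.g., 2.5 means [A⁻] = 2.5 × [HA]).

pKa = -log(4.78e-04) = 3.3206. pH = pKa + log([A⁻]/[HA]), so log([A⁻]/[HA]) = pH − pKa = 2.43 − 3.3206 = -0.8906. [A⁻]/[HA] = 10^(-0.8906) = 0.129

[A⁻]/[HA] = 0.129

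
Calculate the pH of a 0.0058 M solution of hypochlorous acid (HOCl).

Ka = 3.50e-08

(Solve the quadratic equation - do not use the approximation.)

x² + Ka×x - Ka×C = 0. Using quadratic formula: [H⁺] = 1.4230e-05

pH = 4.85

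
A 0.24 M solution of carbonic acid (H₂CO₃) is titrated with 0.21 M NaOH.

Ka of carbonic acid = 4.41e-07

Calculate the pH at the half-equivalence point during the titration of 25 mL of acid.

At half-equivalence [HA] = [A⁻], so Henderson-Hasselbalch gives pH = pKa = -log(4.41e-07) = 6.36.

pH = pKa = 6.36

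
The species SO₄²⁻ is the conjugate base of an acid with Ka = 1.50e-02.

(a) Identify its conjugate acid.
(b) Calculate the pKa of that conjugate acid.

(a) The conjugate acid is formed by adding one H⁺ to SO₄²⁻, giving HSO₄⁻. (b) pKa = -log(Ka) = -log(1.50e-02) = 1.82.

Conjugate acid: HSO₄⁻; pK_a = 1.82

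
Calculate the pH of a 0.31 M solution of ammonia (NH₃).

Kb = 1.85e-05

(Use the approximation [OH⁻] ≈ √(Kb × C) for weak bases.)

[OH⁻] = √(Kb × C) = √(1.85e-05 × 0.31) = 2.3948e-03. pOH = 2.62, pH = 14 - pOH

pH = 11.38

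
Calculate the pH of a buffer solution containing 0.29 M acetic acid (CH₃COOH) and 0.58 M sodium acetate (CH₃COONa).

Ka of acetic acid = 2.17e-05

pKa = -log(2.17e-05) = 4.66. pH = pKa + log([A⁻]/[HA]) = 4.66 + log(0.58/0.29)

pH = 4.96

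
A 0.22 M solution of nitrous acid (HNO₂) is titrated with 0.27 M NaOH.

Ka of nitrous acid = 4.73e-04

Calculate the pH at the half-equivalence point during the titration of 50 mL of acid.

At half-equivalence [HA] = [A⁻], so Henderson-Hasselbalch gives pH = pKa = -log(4.73e-04) = 3.33.

pH = pKa = 3.33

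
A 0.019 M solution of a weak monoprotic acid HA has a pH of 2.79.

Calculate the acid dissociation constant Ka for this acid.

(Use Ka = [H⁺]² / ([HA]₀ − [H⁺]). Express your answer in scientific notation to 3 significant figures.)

[H⁺] = 10^(−pH) = 10^(−2.79) = 1.622e-03 M. For HA ⇌ H⁺ + A⁻, Ka = [H⁺][A⁻]/[HA] = [H⁺]² / ([HA]₀ − [H⁺]) = (1.622e-03)² / (0.019 − 1.622e-03) = 1.51e-04.

K_a = 1.51e-04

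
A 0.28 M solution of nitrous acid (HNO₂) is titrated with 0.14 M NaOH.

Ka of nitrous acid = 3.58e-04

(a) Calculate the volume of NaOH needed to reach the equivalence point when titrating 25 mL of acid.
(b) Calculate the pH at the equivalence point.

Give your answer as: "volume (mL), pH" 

moles acid = 0.28 × 25/1000 = 0.007 mol; V_base = moles/0.14 × 1000 = 50.0 mL. At equivalence only the conjugate base is present: [A⁻] = 0.007/0.075 = 9.3333e-02 M. Kb = Kw/Ka = 2.79e-11; [OH⁻] = √(Kb × [A⁻]) = 1.6146e-06; pOH = 5.79; pH = 14 - pOH = 8.21.

V = 50.0 mL, pH = 8.21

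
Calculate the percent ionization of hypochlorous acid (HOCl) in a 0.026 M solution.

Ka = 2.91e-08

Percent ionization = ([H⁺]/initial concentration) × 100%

Using Ka equilibrium: x² + Ka×x - Ka×C = 0. Solving: [H⁺] = 2.7492e-05. Percent = (2.7492e-05/0.026) × 100

Percent ionization = 0.106%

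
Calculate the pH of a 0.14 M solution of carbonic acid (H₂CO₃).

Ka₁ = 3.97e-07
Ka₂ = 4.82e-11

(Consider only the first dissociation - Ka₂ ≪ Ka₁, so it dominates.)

First dissociation dominates. From Ka₁ = [H⁺][HA⁻]/[H₂A], x² + Ka₁·x − Ka₁·C = 0 with C = 0.14 M and Ka₁ = 3.97e-07. Solving: [H⁺] = (−Ka₁ + √(Ka₁² + 4·Ka₁·C)) / 2 = 2.3556e-04 M. pH = -log(2.3556e-04) = 3.63.

pH = 3.63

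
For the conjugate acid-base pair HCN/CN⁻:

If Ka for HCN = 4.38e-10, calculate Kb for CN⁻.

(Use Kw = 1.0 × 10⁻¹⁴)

For a conjugate pair Ka × Kb = Kw, so Kb = Kw/Ka = 1.0 × 10⁻¹⁴ / 4.38e-10 = 2.28e-05.

K_b = 2.28e-05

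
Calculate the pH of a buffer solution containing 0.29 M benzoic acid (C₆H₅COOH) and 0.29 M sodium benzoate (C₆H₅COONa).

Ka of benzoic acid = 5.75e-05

pKa = -log(5.75e-05) = 4.24. pH = pKa + log([A⁻]/[HA]) = 4.24 + log(0.29/0.29)

pH = 4.24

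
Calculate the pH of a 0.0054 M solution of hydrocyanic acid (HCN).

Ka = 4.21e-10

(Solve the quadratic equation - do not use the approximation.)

x² + Ka×x - Ka×C = 0. Using quadratic formula: [H⁺] = 1.5076e-06

pH = 5.82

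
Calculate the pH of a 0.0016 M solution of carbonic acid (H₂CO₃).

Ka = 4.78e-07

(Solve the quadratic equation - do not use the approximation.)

x² + Ka×x - Ka×C = 0. Using quadratic formula: [H⁺] = 2.7417e-05

pH = 4.56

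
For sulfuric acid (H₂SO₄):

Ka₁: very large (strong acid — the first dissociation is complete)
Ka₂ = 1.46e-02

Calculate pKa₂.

pKa₂ = -log(Ka₂) = -log(1.46e-02) = 1.84.

pK_{a2} = 1.84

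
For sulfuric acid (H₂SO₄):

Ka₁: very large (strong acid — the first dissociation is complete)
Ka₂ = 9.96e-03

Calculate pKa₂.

pKa₂ = -log(Ka₂) = -log(9.96e-03) = 2.00.

pK_{a2} = 2.00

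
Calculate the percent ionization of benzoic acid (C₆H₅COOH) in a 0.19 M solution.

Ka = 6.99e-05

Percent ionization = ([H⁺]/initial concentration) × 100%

Using Ka equilibrium: x² + Ka×x - Ka×C = 0. Solving: [H⁺] = 3.6095e-03. Percent = (3.6095e-03/0.19) × 100

Percent ionization = 1.9%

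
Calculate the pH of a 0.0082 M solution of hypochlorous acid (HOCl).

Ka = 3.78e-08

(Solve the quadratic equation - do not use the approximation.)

x² + Ka×x - Ka×C = 0. Using quadratic formula: [H⁺] = 1.7587e-05

pH = 4.75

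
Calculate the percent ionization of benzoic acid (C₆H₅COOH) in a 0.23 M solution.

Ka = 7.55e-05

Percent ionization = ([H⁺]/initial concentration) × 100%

Using Ka equilibrium: x² + Ka×x - Ka×C = 0. Solving: [H⁺] = 4.1296e-03. Percent = (4.1296e-03/0.23) × 100

Percent ionization = 1.8%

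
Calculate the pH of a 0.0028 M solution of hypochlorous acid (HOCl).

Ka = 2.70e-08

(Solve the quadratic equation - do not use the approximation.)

x² + Ka×x - Ka×C = 0. Using quadratic formula: [H⁺] = 8.6813e-06

pH = 5.06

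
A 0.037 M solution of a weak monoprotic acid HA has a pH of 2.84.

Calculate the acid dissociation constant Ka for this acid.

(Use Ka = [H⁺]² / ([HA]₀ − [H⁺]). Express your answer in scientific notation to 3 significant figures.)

[H⁺] = 10^(−pH) = 10^(−2.84) = 1.445e-03 M. For HA ⇌ H⁺ + A⁻, Ka = [H⁺][A⁻]/[HA] = [H⁺]² / ([HA]₀ − [H⁺]) = (1.445e-03)² / (0.037 − 1.445e-03) = 5.88e-05.

K_a = 5.88e-05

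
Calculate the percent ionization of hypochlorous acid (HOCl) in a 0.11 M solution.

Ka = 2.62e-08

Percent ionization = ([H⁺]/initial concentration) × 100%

Using Ka equilibrium: x² + Ka×x - Ka×C = 0. Solving: [H⁺] = 5.3671e-05. Percent = (5.3671e-05/0.11) × 100

Percent ionization = 0.0488%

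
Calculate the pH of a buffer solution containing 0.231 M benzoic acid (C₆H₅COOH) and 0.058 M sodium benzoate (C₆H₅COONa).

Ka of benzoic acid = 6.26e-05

pKa = -log(6.26e-05) = 4.20. pH = pKa + log([A⁻]/[HA]) = 4.20 + log(0.058/0.231)

pH = 3.60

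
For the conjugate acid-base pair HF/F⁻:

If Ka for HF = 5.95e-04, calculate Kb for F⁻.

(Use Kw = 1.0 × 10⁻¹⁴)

For a conjugate pair Ka × Kb = Kw, so Kb = Kw/Ka = 1.0 × 10⁻¹⁴ / 5.95e-04 = 1.68e-11.

K_b = 1.68e-11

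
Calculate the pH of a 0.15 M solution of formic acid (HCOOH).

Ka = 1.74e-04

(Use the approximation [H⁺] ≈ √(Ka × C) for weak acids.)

[H⁺] = √(Ka × C) = √(1.74e-04 × 0.15) = 5.1088e-03. pH = -log(5.1088e-03)

pH = 2.29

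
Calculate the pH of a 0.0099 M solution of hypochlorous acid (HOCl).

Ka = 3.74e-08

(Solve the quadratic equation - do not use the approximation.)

x² + Ka×x - Ka×C = 0. Using quadratic formula: [H⁺] = 1.9223e-05

pH = 4.72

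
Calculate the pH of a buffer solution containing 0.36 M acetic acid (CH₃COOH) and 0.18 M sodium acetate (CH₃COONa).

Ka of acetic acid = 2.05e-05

pKa = -log(2.05e-05) = 4.69. pH = pKa + log([A⁻]/[HA]) = 4.69 + log(0.18/0.36)

pH = 4.39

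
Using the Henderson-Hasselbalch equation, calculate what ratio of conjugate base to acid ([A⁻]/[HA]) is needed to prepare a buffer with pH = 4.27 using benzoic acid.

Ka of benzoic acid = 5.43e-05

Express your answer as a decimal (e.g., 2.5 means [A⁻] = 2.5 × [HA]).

pKa = -log(5.43e-05) = 4.2652. pH = pKa + log([A⁻]/[HA]), so log([A⁻]/[HA]) = pH − pKa = 4.27 − 4.2652 = 0.0048. [A⁻]/[HA] = 10^(0.0048) = 1.01

[A⁻]/[HA] = 1.01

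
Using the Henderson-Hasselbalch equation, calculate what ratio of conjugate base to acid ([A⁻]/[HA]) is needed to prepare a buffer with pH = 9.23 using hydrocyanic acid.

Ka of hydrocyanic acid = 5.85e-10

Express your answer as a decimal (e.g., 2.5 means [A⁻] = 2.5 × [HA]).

pKa = -log(5.85e-10) = 9.2328. pH = pKa + log([A⁻]/[HA]), so log([A⁻]/[HA]) = pH − pKa = 9.23 − 9.2328 = -0.0028. [A⁻]/[HA] = 10^(-0.0028) = 0.993

[A⁻]/[HA] = 0.993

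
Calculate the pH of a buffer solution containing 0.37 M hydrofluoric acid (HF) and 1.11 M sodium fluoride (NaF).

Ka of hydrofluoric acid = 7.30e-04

pKa = -log(7.30e-04) = 3.14. pH = pKa + log([A⁻]/[HA]) = 3.14 + log(1.11/0.37)

pH = 3.61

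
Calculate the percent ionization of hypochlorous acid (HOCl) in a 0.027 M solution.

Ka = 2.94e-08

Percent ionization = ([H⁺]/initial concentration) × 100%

Using Ka equilibrium: x² + Ka×x - Ka×C = 0. Solving: [H⁺] = 2.8160e-05. Percent = (2.8160e-05/0.027) × 100

Percent ionization = 0.104%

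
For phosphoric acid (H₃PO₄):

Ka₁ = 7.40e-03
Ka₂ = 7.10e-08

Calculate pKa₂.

pKa₂ = -log(Ka₂) = -log(7.10e-08) = 7.15.

pK_{a2} = 7.15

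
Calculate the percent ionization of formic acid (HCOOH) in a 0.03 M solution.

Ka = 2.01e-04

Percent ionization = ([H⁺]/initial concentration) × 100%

Using Ka equilibrium: x² + Ka×x - Ka×C = 0. Solving: [H⁺] = 2.3572e-03. Percent = (2.3572e-03/0.03) × 100

Percent ionization = 7.86%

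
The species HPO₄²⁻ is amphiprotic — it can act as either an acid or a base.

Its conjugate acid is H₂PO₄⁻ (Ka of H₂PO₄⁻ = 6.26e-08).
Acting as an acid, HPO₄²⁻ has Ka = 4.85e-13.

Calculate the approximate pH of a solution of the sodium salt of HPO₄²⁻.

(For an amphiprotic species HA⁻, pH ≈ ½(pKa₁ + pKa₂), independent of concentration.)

pKa₁ = -log(6.26e-08) = 7.20; pKa₂ = -log(4.85e-13) = 12.31. For an amphiprotic species, pH ≈ ½(pKa₁ + pKa₂) = ½(7.20 + 12.31) = 9.76.

pH = 9.76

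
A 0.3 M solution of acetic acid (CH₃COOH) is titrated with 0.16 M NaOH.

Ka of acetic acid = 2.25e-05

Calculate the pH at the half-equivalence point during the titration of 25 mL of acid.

At half-equivalence [HA] = [A⁻], so Henderson-Hasselbalch gives pH = pKa = -log(2.25e-05) = 4.65.

pH = pKa = 4.65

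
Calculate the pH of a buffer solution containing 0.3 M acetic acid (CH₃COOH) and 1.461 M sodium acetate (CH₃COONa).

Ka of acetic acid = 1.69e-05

pKa = -log(1.69e-05) = 4.77. pH = pKa + log([A⁻]/[HA]) = 4.77 + log(1.461/0.3)

pH = 5.46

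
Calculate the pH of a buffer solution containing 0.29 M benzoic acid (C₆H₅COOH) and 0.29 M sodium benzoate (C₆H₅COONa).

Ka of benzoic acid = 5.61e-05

pKa = -log(5.61e-05) = 4.25. pH = pKa + log([A⁻]/[HA]) = 4.25 + log(0.29/0.29)

pH = 4.25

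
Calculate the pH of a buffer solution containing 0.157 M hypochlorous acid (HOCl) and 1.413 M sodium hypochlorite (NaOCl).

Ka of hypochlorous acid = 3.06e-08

pKa = -log(3.06e-08) = 7.51. pH = pKa + log([A⁻]/[HA]) = 7.51 + log(1.413/0.157)

pH = 8.47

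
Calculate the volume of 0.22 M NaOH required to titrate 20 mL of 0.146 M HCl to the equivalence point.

At equivalence: moles acid = moles base. moles HCl = 0.146 × 20/1000 = 0.00292 mol. V_base = moles / 0.22 × 1000 = 13.3 mL.

V_{base} = 13.3 mL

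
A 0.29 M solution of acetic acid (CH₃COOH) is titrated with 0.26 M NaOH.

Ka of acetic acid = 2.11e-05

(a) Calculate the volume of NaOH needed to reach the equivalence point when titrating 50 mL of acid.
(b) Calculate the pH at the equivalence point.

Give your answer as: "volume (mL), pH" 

moles acid = 0.29 × 50/1000 = 0.0145 mol; V_base = moles/0.26 × 1000 = 55.8 mL. At equivalence only the conjugate base is present: [A⁻] = 0.0145/0.106 = 1.3709e-01 M. Kb = Kw/Ka = 4.74e-10; [OH⁻] = √(Kb × [A⁻]) = 8.0605e-06; pOH = 5.09; pH = 14 - pOH = 8.91.

V = 55.8 mL, pH = 8.91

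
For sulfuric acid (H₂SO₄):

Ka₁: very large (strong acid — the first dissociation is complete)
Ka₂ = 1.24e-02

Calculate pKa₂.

pKa₂ = -log(Ka₂) = -log(1.24e-02) = 1.91.

pK_{a2} = 1.91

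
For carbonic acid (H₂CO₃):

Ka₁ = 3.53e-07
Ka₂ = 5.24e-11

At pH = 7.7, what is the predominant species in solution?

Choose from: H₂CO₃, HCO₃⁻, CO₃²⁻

pKa₁ = 6.45, pKa₂ = 10.28. For a polyprotic acid the predominant species crosses at each pKa: below pKa_n the protonated form dominates, above it the deprotonated form does. At pH = 7.7, the predominant species is HCO₃⁻.

HCO₃⁻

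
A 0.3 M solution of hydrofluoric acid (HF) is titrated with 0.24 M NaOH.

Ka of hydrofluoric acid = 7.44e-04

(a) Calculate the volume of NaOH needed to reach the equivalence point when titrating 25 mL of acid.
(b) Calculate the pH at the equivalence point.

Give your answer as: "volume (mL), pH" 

moles acid = 0.3 × 25/1000 = 0.0075 mol; V_base = moles/0.24 × 1000 = 31.2 mL. At equivalence only the conjugate base is present: [A⁻] = 0.0075/0.056 = 1.3333e-01 M. Kb = Kw/Ka = 1.34e-11; [OH⁻] = √(Kb × [A⁻]) = 1.3387e-06; pOH = 5.87; pH = 14 - pOH = 8.13.

V = 31.2 mL, pH = 8.13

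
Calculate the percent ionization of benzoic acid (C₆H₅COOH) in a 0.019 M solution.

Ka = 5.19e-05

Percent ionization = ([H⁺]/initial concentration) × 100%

Using Ka equilibrium: x² + Ka×x - Ka×C = 0. Solving: [H⁺] = 9.6741e-04. Percent = (9.6741e-04/0.019) × 100

Percent ionization = 5.09%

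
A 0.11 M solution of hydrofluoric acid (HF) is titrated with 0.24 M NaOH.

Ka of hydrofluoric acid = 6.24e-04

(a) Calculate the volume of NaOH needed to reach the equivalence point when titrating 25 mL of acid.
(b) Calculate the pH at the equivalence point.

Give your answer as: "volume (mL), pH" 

moles acid = 0.11 × 25/1000 = 0.00275 mol; V_base = moles/0.24 × 1000 = 11.5 mL. At equivalence only the conjugate base is present: [A⁻] = 0.00275/0.036 = 7.5429e-02 M. Kb = Kw/Ka = 1.60e-11; [OH⁻] = √(Kb × [A⁻]) = 1.0995e-06; pOH = 5.96; pH = 14 - pOH = 8.04.

V = 11.5 mL, pH = 8.04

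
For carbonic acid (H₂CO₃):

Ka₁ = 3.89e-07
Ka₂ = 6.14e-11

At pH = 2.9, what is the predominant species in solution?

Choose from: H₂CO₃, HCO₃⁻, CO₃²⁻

pKa₁ = 6.41, pKa₂ = 10.21. For a polyprotic acid the predominant species crosses at each pKa: below pKa_n the protonated form dominates, above it the deprotonated form does. At pH = 2.9, the predominant species is H₂CO₃.

H₂CO₃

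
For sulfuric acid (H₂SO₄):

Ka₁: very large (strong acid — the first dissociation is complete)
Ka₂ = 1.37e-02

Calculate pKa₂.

pKa₂ = -log(Ka₂) = -log(1.37e-02) = 1.86.

pK_{a2} = 1.86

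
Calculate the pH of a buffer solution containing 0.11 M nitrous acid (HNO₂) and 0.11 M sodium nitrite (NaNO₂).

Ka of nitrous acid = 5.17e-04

pKa = -log(5.17e-04) = 3.29. pH = pKa + log([A⁻]/[HA]) = 3.29 + log(0.11/0.11)

pH = 3.29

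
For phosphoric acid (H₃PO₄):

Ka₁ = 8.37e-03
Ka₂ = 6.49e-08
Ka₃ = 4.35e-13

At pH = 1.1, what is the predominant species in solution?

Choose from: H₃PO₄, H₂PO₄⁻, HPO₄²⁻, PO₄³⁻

pKa₁ = 2.08, pKa₂ = 7.19, pKa₃ = 12.36. For a polyprotic acid the predominant species crosses at each pKa: below pKa_n the protonated form dominates, above it the deprotonated form does. At pH = 1.1, the predominant species is H₃PO₄.

H₃PO₄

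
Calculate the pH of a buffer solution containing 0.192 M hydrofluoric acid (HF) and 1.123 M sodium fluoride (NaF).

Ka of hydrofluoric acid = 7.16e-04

pKa = -log(7.16e-04) = 3.15. pH = pKa + log([A⁻]/[HA]) = 3.15 + log(1.123/0.192)

pH = 3.91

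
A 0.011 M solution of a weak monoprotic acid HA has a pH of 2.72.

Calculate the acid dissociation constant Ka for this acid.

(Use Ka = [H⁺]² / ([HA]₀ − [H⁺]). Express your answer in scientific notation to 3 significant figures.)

[H⁺] = 10^(−pH) = 10^(−2.72) = 1.905e-03 M. For HA ⇌ H⁺ + A⁻, Ka = [H⁺][A⁻]/[HA] = [H⁺]² / ([HA]₀ − [H⁺]) = (1.905e-03)² / (0.011 − 1.905e-03) = 3.99e-04.

K_a = 3.99e-04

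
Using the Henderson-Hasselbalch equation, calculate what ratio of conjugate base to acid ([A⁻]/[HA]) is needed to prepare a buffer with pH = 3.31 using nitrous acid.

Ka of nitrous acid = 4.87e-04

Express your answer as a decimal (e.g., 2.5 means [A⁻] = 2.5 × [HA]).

pKa = -log(4.87e-04) = 3.3125. pH = pKa + log([A⁻]/[HA]), so log([A⁻]/[HA]) = pH − pKa = 3.31 − 3.3125 = -0.0025. [A⁻]/[HA] = 10^(-0.0025) = 0.994

[A⁻]/[HA] = 0.994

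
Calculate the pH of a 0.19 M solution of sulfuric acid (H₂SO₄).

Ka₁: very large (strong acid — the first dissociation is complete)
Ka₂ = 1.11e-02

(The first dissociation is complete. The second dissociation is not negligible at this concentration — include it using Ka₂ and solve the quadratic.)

First dissociation is complete: [H⁺]₀ = [HSO₄⁻]₀ = C = 0.19 M. Second dissociation HSO₄⁻ ⇌ H⁺ + SO₄²⁻: let x = [SO₄²⁻]. Ka₂ = (C + x)·x / (C − x) = 1.11e-02 → x² + (C + Ka₂)·x − Ka₂·C = 0 → x² + 0.20110·x − 2.109e-03 = 0. x = (−0.20110 + √(0.20110² + 4 × 2.109e-03)) / 2 = 9.9910e-03 M. [H⁺] = C + x = 0.19 + 9.9910e-03 = 1.9999e-01 M. pH = -log(1.9999e-01) = 0.70.

pH = 0.70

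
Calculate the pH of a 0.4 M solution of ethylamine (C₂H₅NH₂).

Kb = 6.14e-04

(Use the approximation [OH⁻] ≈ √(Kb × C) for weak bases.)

[OH⁻] = √(Kb × C) = √(6.14e-04 × 0.4) = 1.5672e-02. pOH = 1.80, pH = 14 - pOH

pH = 12.20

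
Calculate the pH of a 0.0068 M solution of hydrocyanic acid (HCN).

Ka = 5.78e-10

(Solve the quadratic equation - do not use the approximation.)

x² + Ka×x - Ka×C = 0. Using quadratic formula: [H⁺] = 1.9822e-06

pH = 5.70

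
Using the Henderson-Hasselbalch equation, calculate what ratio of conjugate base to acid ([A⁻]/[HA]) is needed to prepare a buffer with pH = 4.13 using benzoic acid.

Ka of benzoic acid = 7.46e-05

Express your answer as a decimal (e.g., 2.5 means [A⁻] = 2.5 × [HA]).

pKa = -log(7.46e-05) = 4.1273. pH = pKa + log([A⁻]/[HA]), so log([A⁻]/[HA]) = pH − pKa = 4.13 − 4.1273 = 0.0027. [A⁻]/[HA] = 10^(0.0027) = 1.01

[A⁻]/[HA] = 1.01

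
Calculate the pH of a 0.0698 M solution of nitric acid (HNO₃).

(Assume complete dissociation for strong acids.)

[H⁺] = 0.0698 M for strong acid. pH = -log[H⁺] = -log(0.0698)

pH = 1.16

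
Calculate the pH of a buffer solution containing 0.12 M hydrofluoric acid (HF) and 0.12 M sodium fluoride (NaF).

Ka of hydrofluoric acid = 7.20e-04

pKa = -log(7.20e-04) = 3.14. pH = pKa + log([A⁻]/[HA]) = 3.14 + log(0.12/0.12)

pH = 3.14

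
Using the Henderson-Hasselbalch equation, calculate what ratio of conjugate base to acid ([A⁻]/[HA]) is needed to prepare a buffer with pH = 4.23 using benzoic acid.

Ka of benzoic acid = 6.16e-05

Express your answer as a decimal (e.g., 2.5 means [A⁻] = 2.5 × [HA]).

pKa = -log(6.16e-05) = 4.2104. pH = pKa + log([A⁻]/[HA]), so log([A⁻]/[HA]) = pH − pKa = 4.23 − 4.2104 = 0.0196. [A⁻]/[HA] = 10^(0.0196) = 1.05

[A⁻]/[HA] = 1.05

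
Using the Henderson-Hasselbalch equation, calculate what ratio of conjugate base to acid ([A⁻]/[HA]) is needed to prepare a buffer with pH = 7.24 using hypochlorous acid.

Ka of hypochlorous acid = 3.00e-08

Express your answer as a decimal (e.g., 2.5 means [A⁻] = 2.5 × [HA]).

pKa = -log(3.00e-08) = 7.5229. pH = pKa + log([A⁻]/[HA]), so log([A⁻]/[HA]) = pH − pKa = 7.24 − 7.5229 = -0.2829. [A⁻]/[HA] = 10^(-0.2829) = 0.521

[A⁻]/[HA] = 0.521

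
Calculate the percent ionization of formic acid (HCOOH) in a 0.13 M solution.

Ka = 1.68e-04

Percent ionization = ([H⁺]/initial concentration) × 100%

Using Ka equilibrium: x² + Ka×x - Ka×C = 0. Solving: [H⁺] = 4.5901e-03. Percent = (4.5901e-03/0.13) × 100

Percent ionization = 3.53%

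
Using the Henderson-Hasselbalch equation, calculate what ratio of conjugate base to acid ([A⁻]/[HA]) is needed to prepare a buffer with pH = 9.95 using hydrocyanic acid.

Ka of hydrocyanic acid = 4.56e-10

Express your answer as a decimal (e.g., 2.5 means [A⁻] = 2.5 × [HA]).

pKa = -log(4.56e-10) = 9.3410. pH = pKa + log([A⁻]/[HA]), so log([A⁻]/[HA]) = pH − pKa = 9.95 − 9.3410 = 0.6090. [A⁻]/[HA] = 10^(0.6090) = 4.06

[A⁻]/[HA] = 4.06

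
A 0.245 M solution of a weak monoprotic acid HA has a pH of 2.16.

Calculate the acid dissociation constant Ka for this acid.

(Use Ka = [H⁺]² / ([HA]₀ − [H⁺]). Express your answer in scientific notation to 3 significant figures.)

[H⁺] = 10^(−pH) = 10^(−2.16) = 6.918e-03 M. For HA ⇌ H⁺ + A⁻, Ka = [H⁺][A⁻]/[HA] = [H⁺]² / ([HA]₀ − [H⁺]) = (6.918e-03)² / (0.245 − 6.918e-03) = 2.01e-04.

K_a = 2.01e-04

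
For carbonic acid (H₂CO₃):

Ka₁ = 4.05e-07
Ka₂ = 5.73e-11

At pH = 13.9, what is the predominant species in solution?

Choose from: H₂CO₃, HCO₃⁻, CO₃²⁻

pKa₁ = 6.39, pKa₂ = 10.24. For a polyprotic acid the predominant species crosses at each pKa: below pKa_n the protonated form dominates, above it the deprotonated form does. At pH = 13.9, the predominant species is CO₃²⁻.

CO₃²⁻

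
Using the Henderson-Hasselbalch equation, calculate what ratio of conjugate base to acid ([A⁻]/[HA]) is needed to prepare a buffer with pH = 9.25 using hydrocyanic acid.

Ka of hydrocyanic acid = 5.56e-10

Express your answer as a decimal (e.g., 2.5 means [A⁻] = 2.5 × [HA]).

pKa = -log(5.56e-10) = 9.2549. pH = pKa + log([A⁻]/[HA]), so log([A⁻]/[HA]) = pH − pKa = 9.25 − 9.2549 = -0.0049. [A⁻]/[HA] = 10^(-0.0049) = 0.989

[A⁻]/[HA] = 0.989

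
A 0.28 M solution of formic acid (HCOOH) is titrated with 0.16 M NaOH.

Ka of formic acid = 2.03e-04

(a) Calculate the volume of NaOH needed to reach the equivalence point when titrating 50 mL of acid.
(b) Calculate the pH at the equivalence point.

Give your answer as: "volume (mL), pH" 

moles acid = 0.28 × 50/1000 = 0.014 mol; V_base = moles/0.16 × 1000 = 87.5 mL. At equivalence only the conjugate base is present: [A⁻] = 0.014/0.138 = 1.0182e-01 M. Kb = Kw/Ka = 4.93e-11; [OH⁻] = √(Kb × [A⁻]) = 2.2396e-06; pOH = 5.65; pH = 14 - pOH = 8.35.

V = 87.5 mL, pH = 8.35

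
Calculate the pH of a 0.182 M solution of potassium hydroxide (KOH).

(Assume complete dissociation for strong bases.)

[OH⁻] = 0.182 M for strong base. pOH = -log[OH⁻] = 0.74, pH = 14 - pOH

pH = 13.26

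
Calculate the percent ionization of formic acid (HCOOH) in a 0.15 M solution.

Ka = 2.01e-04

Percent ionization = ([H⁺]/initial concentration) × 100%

Using Ka equilibrium: x² + Ka×x - Ka×C = 0. Solving: [H⁺] = 5.3913e-03. Percent = (5.3913e-03/0.15) × 100

Percent ionization = 3.59%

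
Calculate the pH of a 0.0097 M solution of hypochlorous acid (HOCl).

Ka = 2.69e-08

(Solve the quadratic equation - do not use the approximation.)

x² + Ka×x - Ka×C = 0. Using quadratic formula: [H⁺] = 1.6140e-05

pH = 4.79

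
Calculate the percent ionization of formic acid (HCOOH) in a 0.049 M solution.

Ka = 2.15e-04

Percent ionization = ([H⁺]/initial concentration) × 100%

Using Ka equilibrium: x² + Ka×x - Ka×C = 0. Solving: [H⁺] = 3.1400e-03. Percent = (3.1400e-03/0.049) × 100

Percent ionization = 6.41%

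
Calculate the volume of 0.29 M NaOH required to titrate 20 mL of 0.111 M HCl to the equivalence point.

At equivalence: moles acid = moles base. moles HCl = 0.111 × 20/1000 = 0.00222 mol. V_base = moles / 0.29 × 1000 = 7.7 mL.

V_{base} = 7.7 mL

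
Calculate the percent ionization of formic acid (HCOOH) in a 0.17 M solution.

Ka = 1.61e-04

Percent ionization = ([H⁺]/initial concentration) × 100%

Using Ka equilibrium: x² + Ka×x - Ka×C = 0. Solving: [H⁺] = 5.1518e-03. Percent = (5.1518e-03/0.17) × 100

Percent ionization = 3.03%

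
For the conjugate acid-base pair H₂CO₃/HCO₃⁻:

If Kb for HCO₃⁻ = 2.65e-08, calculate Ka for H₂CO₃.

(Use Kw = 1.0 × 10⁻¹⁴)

For a conjugate pair Ka × Kb = Kw, so Ka = Kw/Kb = 1.0 × 10⁻¹⁴ / 2.65e-08 = 3.77e-07.

K_a = 3.77e-07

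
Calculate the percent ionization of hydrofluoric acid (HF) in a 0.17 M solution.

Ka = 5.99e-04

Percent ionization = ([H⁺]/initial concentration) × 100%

Using Ka equilibrium: x² + Ka×x - Ka×C = 0. Solving: [H⁺] = 9.7960e-03. Percent = (9.7960e-03/0.17) × 100

Percent ionization = 5.76%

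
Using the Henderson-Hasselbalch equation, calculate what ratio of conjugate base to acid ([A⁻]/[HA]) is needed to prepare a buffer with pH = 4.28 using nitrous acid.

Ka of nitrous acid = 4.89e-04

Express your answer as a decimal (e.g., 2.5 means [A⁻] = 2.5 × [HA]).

pKa = -log(4.89e-04) = 3.3107. pH = pKa + log([A⁻]/[HA]), so log([A⁻]/[HA]) = pH − pKa = 4.28 − 3.3107 = 0.9693. [A⁻]/[HA] = 10^(0.9693) = 9.32

[A⁻]/[HA] = 9.32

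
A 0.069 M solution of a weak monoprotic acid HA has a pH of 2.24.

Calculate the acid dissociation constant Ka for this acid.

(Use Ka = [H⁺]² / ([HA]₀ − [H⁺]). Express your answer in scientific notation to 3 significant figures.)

[H⁺] = 10^(−pH) = 10^(−2.24) = 5.754e-03 M. For HA ⇌ H⁺ + A⁻, Ka = [H⁺][A⁻]/[HA] = [H⁺]² / ([HA]₀ − [H⁺]) = (5.754e-03)² / (0.069 − 5.754e-03) = 5.24e-04.

K_a = 5.24e-04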